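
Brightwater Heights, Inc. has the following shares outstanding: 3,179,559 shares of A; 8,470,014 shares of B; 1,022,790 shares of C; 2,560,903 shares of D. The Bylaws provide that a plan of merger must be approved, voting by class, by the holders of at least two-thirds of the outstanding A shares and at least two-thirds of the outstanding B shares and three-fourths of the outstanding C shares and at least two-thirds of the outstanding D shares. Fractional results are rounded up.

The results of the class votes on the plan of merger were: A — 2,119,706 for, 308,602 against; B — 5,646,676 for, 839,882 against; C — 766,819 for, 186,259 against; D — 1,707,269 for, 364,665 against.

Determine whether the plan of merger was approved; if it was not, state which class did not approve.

A: 2/3 of 3179559 = 2119706; 2,119,706 required, 2,119,706 in favor — approved.
B: 2/3 of 8470014 = 5646676; 5,646,676 required, 5,646,676 in favor — approved.
C: 3/4 of 1022790 = 767092.50, rounded up to 767093; 767,093 required, 766,819 in favor — not approved.
D: 2/3 of 2560903 = 1707268.67, rounded up to 1707269; 1,707,269 required, 1,707,269 in favor — approved.

Not approved — the C shares did not give the required vote.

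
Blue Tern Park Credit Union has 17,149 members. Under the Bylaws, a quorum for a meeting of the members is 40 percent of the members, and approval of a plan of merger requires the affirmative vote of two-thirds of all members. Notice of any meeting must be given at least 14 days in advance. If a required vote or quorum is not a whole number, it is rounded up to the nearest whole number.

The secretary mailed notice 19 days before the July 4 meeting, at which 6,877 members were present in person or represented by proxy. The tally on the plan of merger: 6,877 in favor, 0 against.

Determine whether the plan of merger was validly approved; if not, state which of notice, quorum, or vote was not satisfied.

Notice: 19 days given; 14 required. Satisfied.
Quorum: 40% of 17,149 = 6,859.60, rounded up to 6,860; 6,877 present. Satisfied.
Vote: requires two-thirds of all members (17,149); 2/3 of 17149 = 11432.67, rounded up to 11433, so 11,433 needed; 6,877 in favor. Not satisfied.

Invalid — vote requirement not satisfied.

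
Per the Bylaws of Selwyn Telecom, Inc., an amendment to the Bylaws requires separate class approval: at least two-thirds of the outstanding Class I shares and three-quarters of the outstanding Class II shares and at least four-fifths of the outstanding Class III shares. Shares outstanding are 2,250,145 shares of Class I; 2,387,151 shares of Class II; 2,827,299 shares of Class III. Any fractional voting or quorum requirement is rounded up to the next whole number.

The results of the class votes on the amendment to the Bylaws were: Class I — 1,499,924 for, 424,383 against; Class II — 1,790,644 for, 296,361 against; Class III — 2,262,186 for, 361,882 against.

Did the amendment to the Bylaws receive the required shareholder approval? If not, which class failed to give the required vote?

Not approved — the Class I shares did not give the required vote.

Class I: 2/3 of 2250145 = 1500096.67, rounded up to 1500097; 1,500,097 required, 1,499,924 in favor — not approved.
Class II: 3/4 of 2387151 = 1790363.25, rounded up to 1790364; 1,790,364 required, 1,790,644 in favor — approved.
Class III: 4/5 of 2827299 = 2261839.20, rounded up to 2261840; 2,261,840 required, 2,262,186 in favor — approved.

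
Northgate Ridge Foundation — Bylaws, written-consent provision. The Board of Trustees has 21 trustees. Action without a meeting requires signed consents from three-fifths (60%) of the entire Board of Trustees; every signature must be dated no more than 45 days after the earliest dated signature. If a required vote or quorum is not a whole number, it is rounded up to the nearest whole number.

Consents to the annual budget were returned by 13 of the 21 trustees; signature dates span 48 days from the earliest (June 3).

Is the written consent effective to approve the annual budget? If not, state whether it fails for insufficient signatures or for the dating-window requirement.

Signatures required: three-fifths (60%) of 21 — 3/5 of 21 = 12.60, rounded up to 13, so 13 needed; 13 signed. Sufficient.
Dating window: the latest signature is 48 days after the earliest; the limit is 45 days. Outside the window.

Not effective — dating-window requirement not satisfied.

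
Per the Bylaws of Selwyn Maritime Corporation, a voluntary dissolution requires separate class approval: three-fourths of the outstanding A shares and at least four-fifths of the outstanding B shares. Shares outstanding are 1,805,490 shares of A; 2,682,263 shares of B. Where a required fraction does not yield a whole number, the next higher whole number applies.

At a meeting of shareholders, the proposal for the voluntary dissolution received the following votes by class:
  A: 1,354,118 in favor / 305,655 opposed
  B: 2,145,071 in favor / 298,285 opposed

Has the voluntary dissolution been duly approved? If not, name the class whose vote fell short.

A: 3/4 of 1805490 = 1354117.50, rounded up to 1354118; 1,354,118 required, 1,354,118 in favor — approved.
B: 4/5 of 2682263 = 2145810.40, rounded up to 2145811; 2,145,811 required, 2,145,071 in favor — not approved.

Not approved — the B shares did not give the required vote.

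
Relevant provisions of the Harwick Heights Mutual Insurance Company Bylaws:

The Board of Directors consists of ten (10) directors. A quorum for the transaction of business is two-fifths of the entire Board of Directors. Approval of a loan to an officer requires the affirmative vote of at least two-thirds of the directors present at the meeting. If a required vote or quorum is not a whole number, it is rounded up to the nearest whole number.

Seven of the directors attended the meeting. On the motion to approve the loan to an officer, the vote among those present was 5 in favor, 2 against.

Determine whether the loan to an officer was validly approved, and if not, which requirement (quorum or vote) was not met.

Quorum: 7 present; quorum is 4. Satisfied.
Vote: the loan to an officer requires two-thirds of the directors present (7). 2/3 of 7 = 4.67, rounded up to 5, so 5 affirmative votes are needed; 5 voted in favor. Satisfied.

Valid — all requirements satisfied.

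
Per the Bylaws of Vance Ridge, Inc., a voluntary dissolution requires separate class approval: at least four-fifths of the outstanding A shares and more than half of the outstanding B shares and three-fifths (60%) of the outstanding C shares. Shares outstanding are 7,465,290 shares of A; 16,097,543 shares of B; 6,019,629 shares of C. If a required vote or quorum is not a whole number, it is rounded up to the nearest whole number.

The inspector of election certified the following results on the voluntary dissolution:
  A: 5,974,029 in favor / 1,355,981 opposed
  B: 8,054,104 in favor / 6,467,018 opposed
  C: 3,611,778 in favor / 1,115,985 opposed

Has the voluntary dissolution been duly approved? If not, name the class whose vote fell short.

Approved — every class gave the required vote.

A: 4/5 of 7465290 = 5972232; 5,972,232 required, 5,974,029 in favor — approved.
B: a majority of 16097543 is 8048772; 8,048,772 required, 8,054,104 in favor — approved.
C: 3/5 of 6019629 = 3611777.40, rounded up to 3611778; 3,611,778 required, 3,611,778 in favor — approved.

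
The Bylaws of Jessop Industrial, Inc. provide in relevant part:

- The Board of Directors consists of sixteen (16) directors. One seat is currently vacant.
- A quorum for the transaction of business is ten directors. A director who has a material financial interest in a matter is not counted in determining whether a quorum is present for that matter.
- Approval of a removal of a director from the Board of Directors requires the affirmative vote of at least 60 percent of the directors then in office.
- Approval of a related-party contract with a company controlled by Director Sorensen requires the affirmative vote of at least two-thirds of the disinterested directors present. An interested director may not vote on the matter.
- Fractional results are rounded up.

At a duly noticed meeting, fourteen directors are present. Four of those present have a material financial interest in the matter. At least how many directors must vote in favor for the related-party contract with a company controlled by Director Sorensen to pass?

The related-party contract with a company controlled by Director Sorensen requires two-thirds of the disinterested directors present (14 − 4 = 10).
2/3 of 10 = 6.67, rounded up to 7.

7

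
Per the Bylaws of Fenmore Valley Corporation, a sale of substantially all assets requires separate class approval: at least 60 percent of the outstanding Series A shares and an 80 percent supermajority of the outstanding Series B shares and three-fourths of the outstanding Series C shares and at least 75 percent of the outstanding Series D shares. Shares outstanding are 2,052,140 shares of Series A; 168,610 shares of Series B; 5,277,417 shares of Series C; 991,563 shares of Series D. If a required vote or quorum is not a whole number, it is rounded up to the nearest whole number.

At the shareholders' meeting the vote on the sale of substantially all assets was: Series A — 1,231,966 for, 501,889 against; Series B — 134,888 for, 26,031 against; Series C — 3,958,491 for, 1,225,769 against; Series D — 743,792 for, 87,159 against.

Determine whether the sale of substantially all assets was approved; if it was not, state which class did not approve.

Series A: 3/5 of 2052140 = 1231284; 1,231,284 required, 1,231,966 in favor — approved.
Series B: 4/5 of 168610 = 134888; 134,888 required, 134,888 in favor — approved.
Series C: 3/4 of 5277417 = 3958062.75, rounded up to 3958063; 3,958,063 required, 3,958,491 in favor — approved.
Series D: 3/4 of 991563 = 743672.25, rounded up to 743673; 743,673 required, 743,792 in favor — approved.

Approved — every class gave the required vote.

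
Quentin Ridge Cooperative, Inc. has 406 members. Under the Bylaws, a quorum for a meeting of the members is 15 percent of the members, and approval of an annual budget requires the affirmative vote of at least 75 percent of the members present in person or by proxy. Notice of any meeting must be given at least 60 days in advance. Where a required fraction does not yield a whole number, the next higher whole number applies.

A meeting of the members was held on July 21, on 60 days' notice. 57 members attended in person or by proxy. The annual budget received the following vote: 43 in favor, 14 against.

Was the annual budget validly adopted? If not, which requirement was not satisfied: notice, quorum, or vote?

Notice: 60 days given; 60 required. Satisfied.
Quorum: 15% of 406 = 60.90, rounded up to 61; 57 present. Not satisfied.
Vote: requires three-fourths of those present (57); 3/4 of 57 = 42.75, rounded up to 43, so 43 needed; 43 in favor. Satisfied.

Invalid — quorum requirement not satisfied.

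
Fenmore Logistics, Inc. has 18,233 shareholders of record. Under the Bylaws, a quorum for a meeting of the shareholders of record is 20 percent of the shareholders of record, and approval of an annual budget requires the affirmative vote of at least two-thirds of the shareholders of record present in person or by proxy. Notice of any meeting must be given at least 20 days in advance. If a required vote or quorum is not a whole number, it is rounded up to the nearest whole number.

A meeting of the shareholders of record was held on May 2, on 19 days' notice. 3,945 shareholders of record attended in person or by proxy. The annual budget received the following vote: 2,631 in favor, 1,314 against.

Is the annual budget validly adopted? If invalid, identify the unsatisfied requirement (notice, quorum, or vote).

Invalid — notice requirement not satisfied.

Notice: 19 days given; 20 required. Not satisfied.
Quorum: 20% of 18,233 = 3,646.60, rounded up to 3,647; 3,945 present. Satisfied.
Vote: requires two-thirds of those present (3,945); 2/3 of 3945 = 2630, so 2,630 needed; 2,631 in favor. Satisfied.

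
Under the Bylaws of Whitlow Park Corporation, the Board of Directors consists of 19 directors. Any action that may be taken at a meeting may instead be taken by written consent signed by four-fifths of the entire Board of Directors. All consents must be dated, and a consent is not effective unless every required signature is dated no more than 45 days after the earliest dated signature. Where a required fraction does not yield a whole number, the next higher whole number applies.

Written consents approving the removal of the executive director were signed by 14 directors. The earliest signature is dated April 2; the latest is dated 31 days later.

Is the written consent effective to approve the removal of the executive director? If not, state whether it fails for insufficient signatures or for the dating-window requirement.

Not effective — insufficient signatures.

Signatures required: four-fifths of 19 — 4/5 of 19 = 15.20, rounded up to 16, so 16 needed; 14 signed. Insufficient.
Dating window: the latest signature is 31 days after the earliest; the limit is 45 days. Within the window.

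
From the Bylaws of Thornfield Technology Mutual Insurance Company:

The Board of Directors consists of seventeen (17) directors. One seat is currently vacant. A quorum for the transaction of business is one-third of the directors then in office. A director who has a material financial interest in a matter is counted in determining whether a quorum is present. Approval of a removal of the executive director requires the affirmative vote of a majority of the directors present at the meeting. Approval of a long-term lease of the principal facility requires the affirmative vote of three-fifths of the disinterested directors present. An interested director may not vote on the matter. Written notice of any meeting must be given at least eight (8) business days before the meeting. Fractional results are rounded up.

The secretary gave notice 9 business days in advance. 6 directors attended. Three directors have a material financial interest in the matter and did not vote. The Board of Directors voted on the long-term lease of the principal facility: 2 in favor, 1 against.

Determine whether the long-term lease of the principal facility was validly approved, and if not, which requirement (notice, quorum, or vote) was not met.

Notice: 9 business days given; 8 required (9 ≥ 8). Satisfied.
Quorum: 6 present (interested directors count toward quorum); quorum is 6. Satisfied.
Vote: the long-term lease of the principal facility requires three-fifths of the disinterested directors present (6 − 3 = 3). 3/5 of 3 = 1.80, rounded up to 2, so 2 affirmative votes are needed; 2 voted in favor. Satisfied.

Valid — all requirements satisfied.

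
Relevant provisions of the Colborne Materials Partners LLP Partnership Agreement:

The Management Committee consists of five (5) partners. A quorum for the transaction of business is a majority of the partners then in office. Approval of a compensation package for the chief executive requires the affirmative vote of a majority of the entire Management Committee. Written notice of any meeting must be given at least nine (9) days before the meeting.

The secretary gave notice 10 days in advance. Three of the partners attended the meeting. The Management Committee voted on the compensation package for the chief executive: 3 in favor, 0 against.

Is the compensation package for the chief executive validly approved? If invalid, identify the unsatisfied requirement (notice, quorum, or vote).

Notice: 10 days given; 9 required (10 ≥ 9). Satisfied.
Quorum: 3 present; quorum is 3. Satisfied.
Vote: the compensation package for the chief executive requires a majority of the entire Management Committee (5). A majority of 5 is 3, so 3 affirmative votes are needed; 3 voted in favor. Satisfied.

Valid — all requirements satisfied.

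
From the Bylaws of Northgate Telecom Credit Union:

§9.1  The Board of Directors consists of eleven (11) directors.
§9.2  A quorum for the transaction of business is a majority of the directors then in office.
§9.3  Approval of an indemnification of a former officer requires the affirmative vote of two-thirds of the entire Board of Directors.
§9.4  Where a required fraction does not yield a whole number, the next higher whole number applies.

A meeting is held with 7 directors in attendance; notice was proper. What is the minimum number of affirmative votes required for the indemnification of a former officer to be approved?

The indemnification of a former officer requires two-thirds of the entire Board of Directors (11).
2/3 of 11 = 7.33, rounded up to 8.
(Only 7 can vote, so the indemnification of a former officer cannot pass at this meeting, but the required vote is still 8.)

8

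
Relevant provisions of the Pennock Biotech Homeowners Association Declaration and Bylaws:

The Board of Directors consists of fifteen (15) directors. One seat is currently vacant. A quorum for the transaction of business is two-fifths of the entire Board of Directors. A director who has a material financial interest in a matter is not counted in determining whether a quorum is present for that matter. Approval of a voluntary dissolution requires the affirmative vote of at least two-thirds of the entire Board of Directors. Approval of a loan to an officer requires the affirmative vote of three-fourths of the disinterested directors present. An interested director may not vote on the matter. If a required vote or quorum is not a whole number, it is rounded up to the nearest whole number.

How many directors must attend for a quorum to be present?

6

2/5 of 15 = 6.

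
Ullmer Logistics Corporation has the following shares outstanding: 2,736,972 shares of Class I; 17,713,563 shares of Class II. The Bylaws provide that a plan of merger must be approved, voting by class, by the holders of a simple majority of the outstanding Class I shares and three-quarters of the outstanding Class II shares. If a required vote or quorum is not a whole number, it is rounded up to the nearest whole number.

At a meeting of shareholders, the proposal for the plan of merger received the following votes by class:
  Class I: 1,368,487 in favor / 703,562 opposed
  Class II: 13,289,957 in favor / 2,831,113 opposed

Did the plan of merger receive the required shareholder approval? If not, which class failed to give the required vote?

Class I: a majority of 2736972 is 1368487; 1,368,487 required, 1,368,487 in favor — approved.
Class II: 3/4 of 17713563 = 13285172.25, rounded up to 13285173; 13,285,173 required, 13,289,957 in favor — approved.

Approved — every class gave the required vote.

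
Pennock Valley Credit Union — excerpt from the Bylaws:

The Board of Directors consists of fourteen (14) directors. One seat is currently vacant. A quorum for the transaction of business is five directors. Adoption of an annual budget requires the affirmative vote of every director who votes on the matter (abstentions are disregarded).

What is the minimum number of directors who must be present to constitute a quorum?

5

The quorum is fixed at 5.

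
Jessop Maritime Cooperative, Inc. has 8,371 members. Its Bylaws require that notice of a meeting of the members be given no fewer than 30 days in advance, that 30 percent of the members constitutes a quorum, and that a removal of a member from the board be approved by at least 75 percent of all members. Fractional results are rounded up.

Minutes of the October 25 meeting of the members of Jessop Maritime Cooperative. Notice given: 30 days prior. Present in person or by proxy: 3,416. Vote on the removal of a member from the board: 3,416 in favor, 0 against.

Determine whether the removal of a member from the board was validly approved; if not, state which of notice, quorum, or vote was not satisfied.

Invalid — vote requirement not satisfied.

Notice: 30 days given; 30 required. Satisfied.
Quorum: 30% of 8,371 = 2,511.30, rounded up to 2,512; 3,416 present. Satisfied.
Vote: requires three-fourths of all members (8,371); 3/4 of 8371 = 6278.25, rounded up to 6279, so 6,279 needed; 3,416 in favor. Not satisfied.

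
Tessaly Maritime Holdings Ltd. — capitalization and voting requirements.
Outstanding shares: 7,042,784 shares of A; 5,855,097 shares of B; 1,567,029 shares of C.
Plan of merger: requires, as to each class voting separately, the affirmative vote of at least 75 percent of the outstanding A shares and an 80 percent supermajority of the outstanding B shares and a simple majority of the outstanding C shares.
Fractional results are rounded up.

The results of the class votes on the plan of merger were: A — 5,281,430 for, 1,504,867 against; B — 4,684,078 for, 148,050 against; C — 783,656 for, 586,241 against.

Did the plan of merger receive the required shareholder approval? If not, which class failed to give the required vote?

A: 3/4 of 7042784 = 5282088; 5,282,088 required, 5,281,430 in favor — not approved.
B: 4/5 of 5855097 = 4684077.60, rounded up to 4684078; 4,684,078 required, 4,684,078 in favor — approved.
C: a majority of 1567029 is 783515; 783,515 required, 783,656 in favor — approved.

Not approved — the A shares did not give the required vote.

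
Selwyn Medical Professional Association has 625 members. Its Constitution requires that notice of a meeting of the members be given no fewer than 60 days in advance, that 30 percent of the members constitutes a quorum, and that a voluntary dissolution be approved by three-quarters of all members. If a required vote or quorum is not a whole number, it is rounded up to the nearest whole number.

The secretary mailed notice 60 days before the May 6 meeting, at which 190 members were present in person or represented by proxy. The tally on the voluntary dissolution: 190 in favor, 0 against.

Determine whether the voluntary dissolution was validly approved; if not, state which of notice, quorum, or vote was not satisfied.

Notice: 60 days given; 60 required. Satisfied.
Quorum: 30% of 625 = 187.50, rounded up to 188; 190 present. Satisfied.
Vote: requires three-fourths of all members (625); 3/4 of 625 = 468.75, rounded up to 469, so 469 needed; 190 in favor. Not satisfied.

Invalid — vote requirement not satisfied.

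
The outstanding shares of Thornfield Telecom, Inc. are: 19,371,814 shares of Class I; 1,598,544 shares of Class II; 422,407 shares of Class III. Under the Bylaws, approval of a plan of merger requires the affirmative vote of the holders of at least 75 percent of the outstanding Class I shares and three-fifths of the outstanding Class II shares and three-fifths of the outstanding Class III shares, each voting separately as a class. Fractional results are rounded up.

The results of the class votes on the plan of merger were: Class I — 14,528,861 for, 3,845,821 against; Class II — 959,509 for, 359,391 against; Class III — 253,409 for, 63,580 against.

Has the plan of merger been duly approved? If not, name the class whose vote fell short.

Not approved — the Class III shares did not give the required vote.

Class I: 3/4 of 19371814 = 14528860.50, rounded up to 14528861; 14,528,861 required, 14,528,861 in favor — approved.
Class II: 3/5 of 1598544 = 959126.40, rounded up to 959127; 959,127 required, 959,509 in favor — approved.
Class III: 3/5 of 422407 = 253444.20, rounded up to 253445; 253,445 required, 253,409 in favor — not approved.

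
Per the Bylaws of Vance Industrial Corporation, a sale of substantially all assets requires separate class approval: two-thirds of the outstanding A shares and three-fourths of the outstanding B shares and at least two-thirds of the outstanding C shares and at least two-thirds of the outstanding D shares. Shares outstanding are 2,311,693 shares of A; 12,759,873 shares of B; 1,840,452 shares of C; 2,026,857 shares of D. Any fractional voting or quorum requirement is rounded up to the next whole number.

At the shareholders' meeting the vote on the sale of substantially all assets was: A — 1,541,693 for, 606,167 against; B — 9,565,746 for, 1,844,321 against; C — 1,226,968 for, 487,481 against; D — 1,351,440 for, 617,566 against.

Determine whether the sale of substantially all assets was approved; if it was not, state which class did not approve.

A: 2/3 of 2311693 = 1541128.67, rounded up to 1541129; 1,541,129 required, 1,541,693 in favor — approved.
B: 3/4 of 12759873 = 9569904.75, rounded up to 9569905; 9,569,905 required, 9,565,746 in favor — not approved.
C: 2/3 of 1840452 = 1226968; 1,226,968 required, 1,226,968 in favor — approved.
D: 2/3 of 2026857 = 1351238; 1,351,238 required, 1,351,440 in favor — approved.

Not approved — the B shares did not give the required vote.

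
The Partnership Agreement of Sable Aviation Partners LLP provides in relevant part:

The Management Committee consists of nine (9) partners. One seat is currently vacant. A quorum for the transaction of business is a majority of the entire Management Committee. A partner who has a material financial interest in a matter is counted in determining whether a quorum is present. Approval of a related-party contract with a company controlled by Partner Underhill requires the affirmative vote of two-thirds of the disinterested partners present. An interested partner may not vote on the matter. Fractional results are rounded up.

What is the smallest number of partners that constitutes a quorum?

A majority of 9 is 5.

5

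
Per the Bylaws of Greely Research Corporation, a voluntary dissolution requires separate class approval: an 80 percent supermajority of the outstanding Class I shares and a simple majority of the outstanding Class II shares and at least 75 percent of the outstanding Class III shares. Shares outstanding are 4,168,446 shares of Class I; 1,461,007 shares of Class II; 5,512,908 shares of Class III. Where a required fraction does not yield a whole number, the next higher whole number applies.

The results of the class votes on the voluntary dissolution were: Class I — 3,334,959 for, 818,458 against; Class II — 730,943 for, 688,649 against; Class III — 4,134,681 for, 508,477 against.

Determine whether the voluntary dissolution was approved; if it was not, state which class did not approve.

Class I: 4/5 of 4168446 = 3334756.80, rounded up to 3334757; 3,334,757 required, 3,334,959 in favor — approved.
Class II: a majority of 1461007 is 730504; 730,504 required, 730,943 in favor — approved.
Class III: 3/4 of 5512908 = 4134681; 4,134,681 required, 4,134,681 in favor — approved.

Approved — every class gave the required vote.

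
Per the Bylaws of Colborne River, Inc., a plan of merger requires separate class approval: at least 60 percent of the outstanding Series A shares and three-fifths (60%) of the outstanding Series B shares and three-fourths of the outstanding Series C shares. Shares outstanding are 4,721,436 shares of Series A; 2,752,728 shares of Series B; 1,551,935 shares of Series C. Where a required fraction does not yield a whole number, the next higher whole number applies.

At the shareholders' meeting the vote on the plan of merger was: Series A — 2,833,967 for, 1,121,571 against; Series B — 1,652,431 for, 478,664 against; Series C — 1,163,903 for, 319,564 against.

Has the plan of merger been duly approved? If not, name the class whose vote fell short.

Series A: 3/5 of 4721436 = 2832861.60, rounded up to 2832862; 2,832,862 required, 2,833,967 in favor — approved.
Series B: 3/5 of 2752728 = 1651636.80, rounded up to 1651637; 1,651,637 required, 1,652,431 in favor — approved.
Series C: 3/4 of 1551935 = 1163951.25, rounded up to 1163952; 1,163,952 required, 1,163,903 in favor — not approved.

Not approved — the Series C shares did not give the required vote.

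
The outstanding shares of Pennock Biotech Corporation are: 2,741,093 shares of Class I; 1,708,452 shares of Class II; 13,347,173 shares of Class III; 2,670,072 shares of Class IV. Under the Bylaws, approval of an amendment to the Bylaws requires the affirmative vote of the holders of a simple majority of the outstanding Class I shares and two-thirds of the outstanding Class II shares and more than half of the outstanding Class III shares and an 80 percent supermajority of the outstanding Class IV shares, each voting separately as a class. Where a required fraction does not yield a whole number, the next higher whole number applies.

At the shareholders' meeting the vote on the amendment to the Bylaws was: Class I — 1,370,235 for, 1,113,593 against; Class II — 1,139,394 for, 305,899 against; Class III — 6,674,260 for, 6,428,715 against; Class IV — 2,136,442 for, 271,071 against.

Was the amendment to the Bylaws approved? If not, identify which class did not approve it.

Class I: a majority of 2741093 is 1370547; 1,370,547 required, 1,370,235 in favor — not approved.
Class II: 2/3 of 1708452 = 1138968; 1,138,968 required, 1,139,394 in favor — approved.
Class III: a majority of 13347173 is 6673587; 6,673,587 required, 6,674,260 in favor — approved.
Class IV: 4/5 of 2670072 = 2136057.60, rounded up to 2136058; 2,136,058 required, 2,136,442 in favor — approved.

Not approved — the Class I shares did not give the required vote.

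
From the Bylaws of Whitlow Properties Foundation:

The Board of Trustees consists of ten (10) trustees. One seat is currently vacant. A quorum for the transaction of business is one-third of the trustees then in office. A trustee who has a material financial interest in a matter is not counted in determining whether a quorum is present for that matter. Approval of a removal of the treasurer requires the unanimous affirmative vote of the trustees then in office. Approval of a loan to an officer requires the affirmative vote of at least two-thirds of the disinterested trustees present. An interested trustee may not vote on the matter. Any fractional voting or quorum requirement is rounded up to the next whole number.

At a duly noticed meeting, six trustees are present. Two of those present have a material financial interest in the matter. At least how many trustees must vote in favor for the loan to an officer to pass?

The loan to an officer requires two-thirds of the disinterested trustees present (6 − 2 = 4).
2/3 of 4 = 2.67, rounded up to 3.

3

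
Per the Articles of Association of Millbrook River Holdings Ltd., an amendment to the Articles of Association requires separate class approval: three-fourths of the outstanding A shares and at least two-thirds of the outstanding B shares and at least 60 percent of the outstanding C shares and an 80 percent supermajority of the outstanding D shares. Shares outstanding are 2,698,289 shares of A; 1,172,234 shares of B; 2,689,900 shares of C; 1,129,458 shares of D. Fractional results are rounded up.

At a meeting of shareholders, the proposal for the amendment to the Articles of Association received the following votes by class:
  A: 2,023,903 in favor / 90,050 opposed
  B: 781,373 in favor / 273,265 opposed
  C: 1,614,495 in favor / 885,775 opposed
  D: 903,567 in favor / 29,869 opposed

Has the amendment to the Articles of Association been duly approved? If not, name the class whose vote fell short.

A: 3/4 of 2698289 = 2023716.75, rounded up to 2023717; 2,023,717 required, 2,023,903 in favor — approved.
B: 2/3 of 1172234 = 781489.33, rounded up to 781490; 781,490 required, 781,373 in favor — not approved.
C: 3/5 of 2689900 = 1613940; 1,613,940 required, 1,614,495 in favor — approved.
D: 4/5 of 1129458 = 903566.40, rounded up to 903567; 903,567 required, 903,567 in favor — approved.

Not approved — the B shares did not give the required vote.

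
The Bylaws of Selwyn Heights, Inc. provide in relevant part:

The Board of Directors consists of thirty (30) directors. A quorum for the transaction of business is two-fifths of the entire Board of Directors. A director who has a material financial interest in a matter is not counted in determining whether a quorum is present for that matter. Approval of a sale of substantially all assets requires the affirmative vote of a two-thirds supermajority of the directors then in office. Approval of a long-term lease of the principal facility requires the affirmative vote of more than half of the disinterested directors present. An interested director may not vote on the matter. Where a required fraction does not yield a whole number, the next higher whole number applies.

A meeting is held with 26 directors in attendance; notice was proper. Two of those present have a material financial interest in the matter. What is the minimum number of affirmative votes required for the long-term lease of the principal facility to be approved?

The long-term lease of the principal facility requires a majority of the disinterested directors present (26 − 2 = 24).
A majority of 24 is 13.

13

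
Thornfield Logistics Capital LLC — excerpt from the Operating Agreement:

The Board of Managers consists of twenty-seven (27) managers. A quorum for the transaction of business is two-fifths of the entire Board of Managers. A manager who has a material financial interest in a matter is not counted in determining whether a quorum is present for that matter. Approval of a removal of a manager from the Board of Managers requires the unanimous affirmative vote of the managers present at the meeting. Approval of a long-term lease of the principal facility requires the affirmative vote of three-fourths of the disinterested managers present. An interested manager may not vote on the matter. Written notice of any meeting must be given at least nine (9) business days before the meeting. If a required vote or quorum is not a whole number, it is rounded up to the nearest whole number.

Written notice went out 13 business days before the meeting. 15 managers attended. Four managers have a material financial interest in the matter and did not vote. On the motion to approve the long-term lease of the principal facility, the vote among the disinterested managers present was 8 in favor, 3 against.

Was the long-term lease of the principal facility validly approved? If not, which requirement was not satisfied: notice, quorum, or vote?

Notice: 13 business days given; 9 required (13 ≥ 9). Satisfied.
Quorum: 15 present, but the 4 interested managers do not count, leaving 11. Quorum is 11. Satisfied.
Vote: the long-term lease of the principal facility requires three-fourths of the disinterested managers present (15 − 4 = 11). 3/4 of 11 = 8.25, rounded up to 9, so 9 affirmative votes are needed; 8 voted in favor. Not satisfied.

Invalid — vote requirement not satisfied.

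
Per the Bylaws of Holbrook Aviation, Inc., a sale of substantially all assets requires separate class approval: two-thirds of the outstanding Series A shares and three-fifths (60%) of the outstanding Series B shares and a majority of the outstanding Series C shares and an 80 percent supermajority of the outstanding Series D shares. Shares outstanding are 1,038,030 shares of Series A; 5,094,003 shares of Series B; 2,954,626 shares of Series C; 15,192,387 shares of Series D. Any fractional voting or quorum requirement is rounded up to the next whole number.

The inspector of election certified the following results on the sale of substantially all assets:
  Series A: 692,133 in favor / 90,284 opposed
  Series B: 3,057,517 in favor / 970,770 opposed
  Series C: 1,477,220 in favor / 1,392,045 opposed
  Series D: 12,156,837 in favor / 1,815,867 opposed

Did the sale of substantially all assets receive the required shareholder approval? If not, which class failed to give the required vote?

Series A: 2/3 of 1038030 = 692020; 692,020 required, 692,133 in favor — approved.
Series B: 3/5 of 5094003 = 3056401.80, rounded up to 3056402; 3,056,402 required, 3,057,517 in favor — approved.
Series C: a majority of 2954626 is 1477314; 1,477,314 required, 1,477,220 in favor — not approved.
Series D: 4/5 of 15192387 = 12153909.60, rounded up to 12153910; 12,153,910 required, 12,156,837 in favor — approved.

Not approved — the Series C shares did not give the required vote.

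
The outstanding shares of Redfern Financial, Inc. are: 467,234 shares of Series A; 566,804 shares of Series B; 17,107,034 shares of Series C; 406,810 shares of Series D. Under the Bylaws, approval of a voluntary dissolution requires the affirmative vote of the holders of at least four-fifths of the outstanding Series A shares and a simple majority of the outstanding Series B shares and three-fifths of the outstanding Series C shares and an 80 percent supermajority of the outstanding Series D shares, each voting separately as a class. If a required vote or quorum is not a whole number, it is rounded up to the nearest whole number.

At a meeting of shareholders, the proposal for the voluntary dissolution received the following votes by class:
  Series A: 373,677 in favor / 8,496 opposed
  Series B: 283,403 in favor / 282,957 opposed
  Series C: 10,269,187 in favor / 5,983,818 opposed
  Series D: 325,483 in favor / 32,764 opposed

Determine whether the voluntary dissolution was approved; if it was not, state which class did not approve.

Series A: 4/5 of 467234 = 373787.20, rounded up to 373788; 373,788 required, 373,677 in favor — not approved.
Series B: a majority of 566804 is 283403; 283,403 required, 283,403 in favor — approved.
Series C: 3/5 of 17107034 = 10264220.40, rounded up to 10264221; 10,264,221 required, 10,269,187 in favor — approved.
Series D: 4/5 of 406810 = 325448; 325,448 required, 325,483 in favor — approved.

Not approved — the Series A shares did not give the required vote.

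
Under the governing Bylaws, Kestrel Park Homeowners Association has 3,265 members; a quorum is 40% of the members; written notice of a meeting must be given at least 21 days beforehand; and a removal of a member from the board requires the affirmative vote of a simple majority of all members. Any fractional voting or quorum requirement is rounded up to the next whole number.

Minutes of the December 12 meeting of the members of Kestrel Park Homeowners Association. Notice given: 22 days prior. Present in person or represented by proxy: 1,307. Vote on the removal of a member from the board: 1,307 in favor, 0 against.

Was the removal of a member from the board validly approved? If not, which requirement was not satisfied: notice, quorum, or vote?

Notice: 22 days given; 21 required. Satisfied.
Quorum: 40% of 3,265 = 1,306; 1,307 present. Satisfied.
Vote: requires a majority of all members (3,265); a majority of 3265 is 1633, so 1,633 needed; 1,307 in favor. Not satisfied.

Invalid — vote requirement not satisfied.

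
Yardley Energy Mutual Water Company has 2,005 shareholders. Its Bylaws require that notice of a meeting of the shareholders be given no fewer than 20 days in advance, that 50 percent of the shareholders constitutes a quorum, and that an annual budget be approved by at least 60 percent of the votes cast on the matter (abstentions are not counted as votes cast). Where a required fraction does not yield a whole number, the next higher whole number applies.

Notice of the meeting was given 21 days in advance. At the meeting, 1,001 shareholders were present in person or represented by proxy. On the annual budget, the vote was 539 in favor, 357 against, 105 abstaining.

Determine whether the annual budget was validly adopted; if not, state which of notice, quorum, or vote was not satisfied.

Invalid — quorum requirement not satisfied.

Notice: 21 days given; 20 required. Satisfied.
Quorum: 50% of 2,005 = 1,002.50, rounded up to 1,003; 1,001 present. Not satisfied.
Vote: requires three-fifths of the votes cast (1,001 − 105 abstaining = 896); 3/5 of 896 = 537.60, rounded up to 538, so 538 needed; 539 in favor. Satisfied.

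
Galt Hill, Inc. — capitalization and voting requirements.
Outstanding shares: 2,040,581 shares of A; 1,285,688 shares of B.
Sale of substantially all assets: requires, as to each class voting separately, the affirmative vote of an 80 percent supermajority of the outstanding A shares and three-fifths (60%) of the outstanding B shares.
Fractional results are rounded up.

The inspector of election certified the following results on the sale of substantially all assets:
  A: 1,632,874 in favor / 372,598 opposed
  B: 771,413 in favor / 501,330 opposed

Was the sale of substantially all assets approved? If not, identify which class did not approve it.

Approved — every class gave the required vote.

A: 4/5 of 2040581 = 1632464.80, rounded up to 1632465; 1,632,465 required, 1,632,874 in favor — approved.
B: 3/5 of 1285688 = 771412.80, rounded up to 771413; 771,413 required, 771,413 in favor — approved.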